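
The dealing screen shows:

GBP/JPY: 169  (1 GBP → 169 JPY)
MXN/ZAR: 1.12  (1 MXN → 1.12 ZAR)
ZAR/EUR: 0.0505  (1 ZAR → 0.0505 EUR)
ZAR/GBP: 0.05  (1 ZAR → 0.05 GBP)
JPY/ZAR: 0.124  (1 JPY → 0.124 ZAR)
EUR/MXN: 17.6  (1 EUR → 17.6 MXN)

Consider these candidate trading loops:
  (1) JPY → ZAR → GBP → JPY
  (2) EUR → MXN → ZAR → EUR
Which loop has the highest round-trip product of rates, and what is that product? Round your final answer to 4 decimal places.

(1) 0.124 × 0.05 × 169 = 1.04780
(2) 17.6 × 1.12 × 0.0505 = 0.99546
Highest is cycle (1) at 1.0478 (>1, arbitrage).

1.0478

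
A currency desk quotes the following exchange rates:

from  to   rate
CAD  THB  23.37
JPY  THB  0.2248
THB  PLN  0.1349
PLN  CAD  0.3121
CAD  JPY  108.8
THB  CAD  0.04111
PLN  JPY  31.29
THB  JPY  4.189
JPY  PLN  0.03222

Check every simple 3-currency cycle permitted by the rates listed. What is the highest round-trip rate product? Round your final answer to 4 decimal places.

PLN→CAD→JPY→PLN: 0.3121 × 108.8 × 0.03222 = 1.09408
THB→CAD→JPY→THB: 0.04111 × 108.8 × 0.2248 = 1.00548
THB→PLN→CAD→THB: 0.1349 × 0.3121 × 23.37 = 0.98393
THB→PLN→JPY→THB: 0.1349 × 31.29 × 0.2248 = 0.94889
Maximum is PLN→CAD→JPY→PLN at 1.0941; arbitrage exists.

1.0941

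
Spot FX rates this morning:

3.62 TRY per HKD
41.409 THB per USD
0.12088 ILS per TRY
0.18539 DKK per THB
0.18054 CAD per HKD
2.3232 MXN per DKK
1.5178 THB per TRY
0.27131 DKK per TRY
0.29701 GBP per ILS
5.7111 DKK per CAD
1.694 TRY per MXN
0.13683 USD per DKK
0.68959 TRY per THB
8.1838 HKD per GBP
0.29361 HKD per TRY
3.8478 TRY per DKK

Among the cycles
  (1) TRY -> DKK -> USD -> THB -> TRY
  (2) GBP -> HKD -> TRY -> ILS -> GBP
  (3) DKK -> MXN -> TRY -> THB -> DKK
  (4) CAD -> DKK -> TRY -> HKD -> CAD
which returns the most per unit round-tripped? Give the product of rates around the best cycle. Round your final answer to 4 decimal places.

(1) 0.27131 × 0.13683 × 41.409 × 0.68959 = 1.06007
(2) 8.1838 × 3.62 × 0.12088 × 0.29701 = 1.06363
(3) 2.3232 × 1.694 × 1.5178 × 0.18539 = 1.10739
(4) 5.7111 × 3.8478 × 0.29361 × 0.18054 = 1.16487
Highest is cycle (4) at 1.1649 (>1, arbitrage).

1.1649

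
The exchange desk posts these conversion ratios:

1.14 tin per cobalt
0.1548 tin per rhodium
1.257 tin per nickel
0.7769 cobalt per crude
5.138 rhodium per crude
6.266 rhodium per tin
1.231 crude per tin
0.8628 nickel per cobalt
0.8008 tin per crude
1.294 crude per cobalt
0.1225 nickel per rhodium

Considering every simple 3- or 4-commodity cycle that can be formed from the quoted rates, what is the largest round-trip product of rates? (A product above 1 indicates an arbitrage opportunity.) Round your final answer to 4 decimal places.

1.0903

tin→crude→cobalt→tin: 1.231 × 0.7769 × 1.14 = 1.09025
tin→crude→cobalt→nickel→tin: 1.231 × 0.7769 × 0.8628 × 1.257 = 1.03721
rhodium→tin→crude→rhodium: 0.1548 × 1.231 × 5.138 = 0.97909
rhodium→nickel→tin→crude→rhodium: 0.1225 × 1.257 × 1.231 × 5.138 = 0.97392
rhodium→nickel→tin→rhodium: 0.1225 × 1.257 × 6.266 = 0.96485
Maximum is tin→crude→cobalt→tin at 1.0903; arbitrage exists.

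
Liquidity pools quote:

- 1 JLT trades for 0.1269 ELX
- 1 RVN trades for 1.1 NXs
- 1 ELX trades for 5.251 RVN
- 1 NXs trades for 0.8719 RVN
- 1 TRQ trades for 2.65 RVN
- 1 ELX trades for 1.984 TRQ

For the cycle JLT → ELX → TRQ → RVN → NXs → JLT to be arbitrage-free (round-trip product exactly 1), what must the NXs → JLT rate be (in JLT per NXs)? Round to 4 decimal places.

Known legs of the cycle: 0.1269 × 1.984 × 2.65 × 1.1 = 0.733908384
For no arbitrage the full-cycle product must be 1, so the missing rate is 1 / 0.733908384 ≈ 1.362568.

1.3626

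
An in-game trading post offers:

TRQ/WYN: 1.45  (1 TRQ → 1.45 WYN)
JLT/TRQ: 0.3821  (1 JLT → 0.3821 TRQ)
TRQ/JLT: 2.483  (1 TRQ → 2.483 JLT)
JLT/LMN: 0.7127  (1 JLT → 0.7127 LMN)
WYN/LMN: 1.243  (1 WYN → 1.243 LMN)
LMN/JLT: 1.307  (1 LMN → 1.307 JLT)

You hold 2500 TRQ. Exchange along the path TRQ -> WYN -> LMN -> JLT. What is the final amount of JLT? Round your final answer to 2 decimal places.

2500 TRQ × 1.45 = 3625 WYN
3625 WYN × 1.243 = 4505.875 LMN
4505.875 LMN × 1.307 = 5889.178625 JLT

5889.18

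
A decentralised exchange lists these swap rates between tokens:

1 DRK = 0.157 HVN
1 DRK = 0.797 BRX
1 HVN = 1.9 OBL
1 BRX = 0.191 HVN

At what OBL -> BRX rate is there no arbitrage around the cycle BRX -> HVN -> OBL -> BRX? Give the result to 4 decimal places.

2.7556

Known legs of the cycle: 0.191 × 1.9 = 0.3629
For no arbitrage the full-cycle product must be 1, so the missing rate is 1 / 0.3629 ≈ 2.755580.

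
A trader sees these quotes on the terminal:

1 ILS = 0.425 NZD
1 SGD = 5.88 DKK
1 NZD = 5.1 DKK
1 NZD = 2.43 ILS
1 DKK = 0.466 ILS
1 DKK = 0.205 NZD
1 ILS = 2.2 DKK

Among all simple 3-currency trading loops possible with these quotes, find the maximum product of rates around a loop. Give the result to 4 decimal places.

ILS→DKK→NZD→ILS: 2.2 × 0.205 × 2.43 = 1.09593
ILS→NZD→DKK→ILS: 0.425 × 5.1 × 0.466 = 1.01006
Maximum is ILS→DKK→NZD→ILS at 1.0959; arbitrage exists.

1.0959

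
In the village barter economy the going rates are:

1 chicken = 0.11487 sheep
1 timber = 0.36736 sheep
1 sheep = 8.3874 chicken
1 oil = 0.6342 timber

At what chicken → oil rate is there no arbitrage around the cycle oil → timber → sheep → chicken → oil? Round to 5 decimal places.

0.51175

Known legs of the cycle: 0.6342 × 0.36736 × 8.3874 = 1.9540940364288
For no arbitrage the full-cycle product must be 1, so the missing rate is 1 / 1.9540940364288 ≈ 0.5117461.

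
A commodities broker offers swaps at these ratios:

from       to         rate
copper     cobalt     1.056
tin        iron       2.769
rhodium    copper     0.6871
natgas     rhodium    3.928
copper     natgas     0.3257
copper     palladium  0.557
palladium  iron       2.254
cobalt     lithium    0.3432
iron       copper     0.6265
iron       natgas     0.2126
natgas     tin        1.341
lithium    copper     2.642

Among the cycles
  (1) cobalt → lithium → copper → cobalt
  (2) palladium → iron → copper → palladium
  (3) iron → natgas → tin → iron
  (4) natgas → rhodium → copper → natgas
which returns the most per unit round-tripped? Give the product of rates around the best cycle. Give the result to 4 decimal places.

(1) 0.3432 × 2.642 × 1.056 = 0.95751
(2) 2.254 × 0.6265 × 0.557 = 0.78656
(3) 0.2126 × 1.341 × 2.769 = 0.78943
(4) 3.928 × 0.6871 × 0.3257 = 0.87904
Highest is cycle (1) at 0.9575 (≤1, no arbitrage).

0.9575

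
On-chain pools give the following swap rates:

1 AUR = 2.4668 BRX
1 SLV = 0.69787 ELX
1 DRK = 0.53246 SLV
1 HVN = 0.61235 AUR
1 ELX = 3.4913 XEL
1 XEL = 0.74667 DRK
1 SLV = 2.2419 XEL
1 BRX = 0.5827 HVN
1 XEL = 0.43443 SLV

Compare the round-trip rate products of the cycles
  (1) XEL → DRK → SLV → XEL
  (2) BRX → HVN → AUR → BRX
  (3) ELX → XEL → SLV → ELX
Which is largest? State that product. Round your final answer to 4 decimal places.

1.0585

(1) 0.74667 × 0.53246 × 2.2419 = 0.89132
(2) 0.5827 × 0.61235 × 2.4668 = 0.88019
(3) 3.4913 × 0.43443 × 0.69787 = 1.05848
Highest is cycle (3) at 1.0585 (>1, arbitrage).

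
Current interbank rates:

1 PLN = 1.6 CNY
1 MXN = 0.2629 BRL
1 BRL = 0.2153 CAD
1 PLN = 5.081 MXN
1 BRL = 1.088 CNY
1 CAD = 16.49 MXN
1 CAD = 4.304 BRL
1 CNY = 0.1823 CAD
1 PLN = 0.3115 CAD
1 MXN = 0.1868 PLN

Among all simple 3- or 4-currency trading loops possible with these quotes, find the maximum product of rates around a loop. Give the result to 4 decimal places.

CAD→MXN→PLN→CAD: 16.49 × 0.1868 × 0.3115 = 0.95952
CAD→MXN→BRL→CAD: 16.49 × 0.2629 × 0.2153 = 0.93337
CNY→CAD→MXN→PLN→CNY: 0.1823 × 16.49 × 0.1868 × 1.6 = 0.89847
CNY→CAD→MXN→BRL→CNY: 0.1823 × 16.49 × 0.2629 × 1.088 = 0.85986
CNY→CAD→BRL→CNY: 0.1823 × 4.304 × 1.088 = 0.85367
Maximum is CAD→MXN→PLN→CAD at 0.9595; no arbitrage — every cycle loses value.

0.9595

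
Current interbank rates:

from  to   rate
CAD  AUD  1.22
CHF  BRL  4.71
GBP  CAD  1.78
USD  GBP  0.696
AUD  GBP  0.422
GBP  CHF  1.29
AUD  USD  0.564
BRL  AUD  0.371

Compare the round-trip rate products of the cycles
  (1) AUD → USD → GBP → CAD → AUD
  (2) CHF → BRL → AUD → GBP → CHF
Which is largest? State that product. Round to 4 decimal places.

(1) 0.564 × 0.696 × 1.78 × 1.22 = 0.85245
(2) 4.71 × 0.371 × 0.422 × 1.29 = 0.95126
Highest is cycle (2) at 0.9513 (≤1, no arbitrage).

0.9513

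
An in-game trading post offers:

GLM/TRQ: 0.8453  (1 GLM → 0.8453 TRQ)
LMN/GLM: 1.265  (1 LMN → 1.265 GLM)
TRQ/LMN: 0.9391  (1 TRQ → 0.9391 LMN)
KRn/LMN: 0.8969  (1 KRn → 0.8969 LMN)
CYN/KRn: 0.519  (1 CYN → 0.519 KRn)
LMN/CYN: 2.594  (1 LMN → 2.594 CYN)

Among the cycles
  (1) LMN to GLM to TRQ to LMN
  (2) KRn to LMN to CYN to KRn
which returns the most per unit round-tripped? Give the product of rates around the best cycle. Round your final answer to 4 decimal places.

1.2075

(1) 1.265 × 0.8453 × 0.9391 = 1.00418
(2) 0.8969 × 2.594 × 0.519 = 1.20748
Highest is cycle (2) at 1.2075 (>1, arbitrage).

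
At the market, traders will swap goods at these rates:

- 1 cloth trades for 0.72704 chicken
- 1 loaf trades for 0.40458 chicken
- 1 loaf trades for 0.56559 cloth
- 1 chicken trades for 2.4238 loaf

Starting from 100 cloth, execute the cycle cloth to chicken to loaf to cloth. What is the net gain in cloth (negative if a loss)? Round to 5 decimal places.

-0.33176

100 cloth × 0.72704 = 72.704 chicken
72.704 chicken × 2.4238 = 176.2199552 loaf
176.2199552 loaf × 0.56559 = 99.668244461568 cloth
Net change: 99.668244461568 − 100 = -0.331755538432 cloth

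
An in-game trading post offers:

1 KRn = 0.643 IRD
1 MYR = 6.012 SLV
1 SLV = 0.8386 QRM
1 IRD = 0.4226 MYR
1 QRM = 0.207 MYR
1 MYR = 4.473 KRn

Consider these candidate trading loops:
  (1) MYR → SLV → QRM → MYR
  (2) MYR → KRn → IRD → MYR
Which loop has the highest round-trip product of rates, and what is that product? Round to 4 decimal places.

1.2155

(1) 6.012 × 0.8386 × 0.207 = 1.04362
(2) 4.473 × 0.643 × 0.4226 = 1.21546
Highest is cycle (2) at 1.2155 (>1, arbitrage).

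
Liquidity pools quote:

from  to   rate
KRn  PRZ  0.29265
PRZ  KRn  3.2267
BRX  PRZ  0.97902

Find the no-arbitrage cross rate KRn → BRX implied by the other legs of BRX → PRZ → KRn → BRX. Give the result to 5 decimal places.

Known legs of the cycle: 0.97902 × 3.2267 = 3.159003834
For no arbitrage the full-cycle product must be 1, so the missing rate is 1 / 3.159003834 ≈ 0.3165555.

0.31656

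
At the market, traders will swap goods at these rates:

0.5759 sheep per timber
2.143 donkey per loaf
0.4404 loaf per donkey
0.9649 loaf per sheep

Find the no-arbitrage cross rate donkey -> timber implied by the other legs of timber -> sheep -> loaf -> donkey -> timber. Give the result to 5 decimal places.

Known legs of the cycle: 0.5759 × 0.9649 × 2.143 = 1.19083490513
For no arbitrage the full-cycle product must be 1, so the missing rate is 1 / 1.19083490513 ≈ 0.8397470.

0.83975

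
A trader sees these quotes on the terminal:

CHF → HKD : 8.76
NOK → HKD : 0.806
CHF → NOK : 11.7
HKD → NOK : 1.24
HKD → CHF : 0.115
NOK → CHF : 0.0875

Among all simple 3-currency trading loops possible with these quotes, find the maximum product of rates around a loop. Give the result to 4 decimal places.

1.0845

HKD→CHF→NOK→HKD: 0.115 × 11.7 × 0.806 = 1.08447
HKD→NOK→CHF→HKD: 1.24 × 0.0875 × 8.76 = 0.95046
Maximum is HKD→CHF→NOK→HKD at 1.0845; arbitrage exists.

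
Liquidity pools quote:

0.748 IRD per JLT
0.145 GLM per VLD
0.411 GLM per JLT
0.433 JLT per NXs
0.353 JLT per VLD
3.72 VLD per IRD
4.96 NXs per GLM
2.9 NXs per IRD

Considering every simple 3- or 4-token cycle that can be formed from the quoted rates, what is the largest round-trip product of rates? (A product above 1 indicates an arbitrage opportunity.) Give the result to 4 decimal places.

0.9822

JLT→IRD→VLD→JLT: 0.748 × 3.72 × 0.353 = 0.98224
JLT→IRD→NXs→JLT: 0.748 × 2.9 × 0.433 = 0.93926
JLT→GLM→NXs→JLT: 0.411 × 4.96 × 0.433 = 0.88270
Maximum is JLT→IRD→VLD→JLT at 0.9822; no arbitrage — every cycle loses value.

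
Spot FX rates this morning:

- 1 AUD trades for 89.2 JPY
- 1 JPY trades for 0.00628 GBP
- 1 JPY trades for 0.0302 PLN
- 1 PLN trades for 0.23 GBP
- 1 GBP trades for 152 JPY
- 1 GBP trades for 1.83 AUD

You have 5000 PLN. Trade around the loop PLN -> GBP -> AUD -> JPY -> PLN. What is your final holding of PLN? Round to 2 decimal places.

5669.19

5000 PLN × 0.23 = 1150 GBP
1150 GBP × 1.83 = 2104.5 AUD
2104.5 AUD × 89.2 = 187721.4 JPY
187721.4 JPY × 0.0302 = 5669.18628 PLN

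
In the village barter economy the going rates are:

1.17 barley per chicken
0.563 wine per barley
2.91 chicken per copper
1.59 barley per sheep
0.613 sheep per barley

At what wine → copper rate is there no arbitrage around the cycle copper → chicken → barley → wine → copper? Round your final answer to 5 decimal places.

Known legs of the cycle: 2.91 × 1.17 × 0.563 = 1.9168461
For no arbitrage the full-cycle product must be 1, so the missing rate is 1 / 1.9168461 ≈ 0.5216903.

0.52169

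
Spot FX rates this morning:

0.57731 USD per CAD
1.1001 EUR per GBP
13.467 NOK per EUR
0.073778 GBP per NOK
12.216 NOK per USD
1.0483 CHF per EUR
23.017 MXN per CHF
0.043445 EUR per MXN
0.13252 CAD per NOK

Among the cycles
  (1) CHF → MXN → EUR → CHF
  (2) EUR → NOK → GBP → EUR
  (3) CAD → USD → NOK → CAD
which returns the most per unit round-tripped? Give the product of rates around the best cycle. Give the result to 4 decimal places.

(1) 23.017 × 0.043445 × 1.0483 = 1.04827
(2) 13.467 × 0.073778 × 1.1001 = 1.09302
(3) 0.57731 × 12.216 × 0.13252 = 0.93459
Highest is cycle (2) at 1.0930 (>1, arbitrage).

1.0930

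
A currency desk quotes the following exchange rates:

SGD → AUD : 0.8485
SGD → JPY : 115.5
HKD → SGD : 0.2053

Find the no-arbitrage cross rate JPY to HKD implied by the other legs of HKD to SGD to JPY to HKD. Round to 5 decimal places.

0.04217

Known legs of the cycle: 0.2053 × 115.5 = 23.71215
For no arbitrage the full-cycle product must be 1, so the missing rate is 1 / 23.71215 ≈ 0.0421725.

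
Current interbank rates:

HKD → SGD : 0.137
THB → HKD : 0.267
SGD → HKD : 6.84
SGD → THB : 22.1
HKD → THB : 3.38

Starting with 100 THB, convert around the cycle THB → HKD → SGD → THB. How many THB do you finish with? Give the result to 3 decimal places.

100 THB × 0.267 = 26.7 HKD
26.7 HKD × 0.137 = 3.6579 SGD
3.6579 SGD × 22.1 = 80.83959 THB

80.840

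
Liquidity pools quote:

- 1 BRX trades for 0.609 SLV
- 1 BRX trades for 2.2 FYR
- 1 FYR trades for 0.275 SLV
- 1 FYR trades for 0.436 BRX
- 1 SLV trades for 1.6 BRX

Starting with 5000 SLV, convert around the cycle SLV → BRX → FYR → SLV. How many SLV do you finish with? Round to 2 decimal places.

5000 SLV × 1.6 = 8000 BRX
8000 BRX × 2.2 = 17600 FYR
17600 FYR × 0.275 = 4840 SLV

4840.00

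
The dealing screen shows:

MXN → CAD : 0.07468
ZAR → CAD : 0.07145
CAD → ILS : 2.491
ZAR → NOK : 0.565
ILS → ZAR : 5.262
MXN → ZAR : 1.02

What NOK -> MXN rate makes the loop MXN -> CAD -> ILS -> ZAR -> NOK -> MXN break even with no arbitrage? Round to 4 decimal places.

Known legs of the cycle: 0.07468 × 2.491 × 5.262 × 0.565 = 0.5530664680764
For no arbitrage the full-cycle product must be 1, so the missing rate is 1 / 0.5530664680764 ≈ 1.808101.

1.8081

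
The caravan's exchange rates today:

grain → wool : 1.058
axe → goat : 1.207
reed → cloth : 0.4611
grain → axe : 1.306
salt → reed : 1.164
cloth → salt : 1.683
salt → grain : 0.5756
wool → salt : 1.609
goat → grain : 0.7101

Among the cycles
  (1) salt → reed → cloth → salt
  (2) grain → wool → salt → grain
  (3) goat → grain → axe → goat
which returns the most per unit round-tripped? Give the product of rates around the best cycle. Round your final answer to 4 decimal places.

(1) 1.164 × 0.4611 × 1.683 = 0.90330
(2) 1.058 × 1.609 × 0.5756 = 0.97986
(3) 0.7101 × 1.306 × 1.207 = 1.11936
Highest is cycle (3) at 1.1194 (>1, arbitrage).

1.1194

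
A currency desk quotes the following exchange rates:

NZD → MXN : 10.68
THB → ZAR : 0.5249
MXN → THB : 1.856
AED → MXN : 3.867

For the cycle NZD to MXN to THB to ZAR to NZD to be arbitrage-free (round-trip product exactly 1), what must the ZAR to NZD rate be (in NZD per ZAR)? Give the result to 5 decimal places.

0.09611

Known legs of the cycle: 10.68 × 1.856 × 0.5249 = 10.404609792
For no arbitrage the full-cycle product must be 1, so the missing rate is 1 / 10.404609792 ≈ 0.0961112.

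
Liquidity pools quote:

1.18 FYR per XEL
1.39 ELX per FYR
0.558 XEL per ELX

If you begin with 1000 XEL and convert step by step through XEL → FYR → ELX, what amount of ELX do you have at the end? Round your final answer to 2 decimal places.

1000 XEL × 1.18 = 1180 FYR
1180 FYR × 1.39 = 1640.2 ELX

1640.20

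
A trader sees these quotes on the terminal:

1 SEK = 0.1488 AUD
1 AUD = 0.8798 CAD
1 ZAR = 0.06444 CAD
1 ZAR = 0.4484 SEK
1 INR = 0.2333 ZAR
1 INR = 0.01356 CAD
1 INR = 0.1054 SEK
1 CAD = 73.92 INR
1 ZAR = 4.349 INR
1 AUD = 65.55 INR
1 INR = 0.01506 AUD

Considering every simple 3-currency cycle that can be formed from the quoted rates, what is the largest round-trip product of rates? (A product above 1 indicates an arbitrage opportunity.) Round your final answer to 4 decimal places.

1.1113

INR→ZAR→CAD→INR: 0.2333 × 0.06444 × 73.92 = 1.11130
INR→SEK→AUD→INR: 0.1054 × 0.1488 × 65.55 = 1.02805
INR→AUD→CAD→INR: 0.01506 × 0.8798 × 73.92 = 0.97942
Maximum is INR→ZAR→CAD→INR at 1.1113; arbitrage exists.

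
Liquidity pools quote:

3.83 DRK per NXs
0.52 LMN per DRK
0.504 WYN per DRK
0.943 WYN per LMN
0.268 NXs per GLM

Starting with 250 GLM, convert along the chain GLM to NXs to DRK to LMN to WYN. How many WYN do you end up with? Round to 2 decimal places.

125.83

250 GLM × 0.268 = 67 NXs
67 NXs × 3.83 = 256.61 DRK
256.61 DRK × 0.52 = 133.4372 LMN
133.4372 LMN × 0.943 = 125.8312796 WYN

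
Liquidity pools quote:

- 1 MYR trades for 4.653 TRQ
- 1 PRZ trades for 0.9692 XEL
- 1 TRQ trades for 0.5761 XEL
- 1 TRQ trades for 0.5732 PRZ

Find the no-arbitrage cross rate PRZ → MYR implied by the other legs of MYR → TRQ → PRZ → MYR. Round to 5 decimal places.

Known legs of the cycle: 4.653 × 0.5732 = 2.6670996
For no arbitrage the full-cycle product must be 1, so the missing rate is 1 / 2.6670996 ≈ 0.3749391.

0.37494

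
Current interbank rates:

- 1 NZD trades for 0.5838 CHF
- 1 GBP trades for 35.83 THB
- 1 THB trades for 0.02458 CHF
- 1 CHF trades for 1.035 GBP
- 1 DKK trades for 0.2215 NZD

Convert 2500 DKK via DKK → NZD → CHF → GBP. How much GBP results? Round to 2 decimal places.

334.59

2500 DKK × 0.2215 = 553.75 NZD
553.75 NZD × 0.5838 = 323.27925 CHF
323.27925 CHF × 1.035 = 334.59402375 GBP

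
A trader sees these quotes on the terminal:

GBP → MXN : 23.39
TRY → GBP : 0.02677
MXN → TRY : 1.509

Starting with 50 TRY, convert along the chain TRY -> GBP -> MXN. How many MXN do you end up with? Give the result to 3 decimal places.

50 TRY × 0.02677 = 1.3385 GBP
1.3385 GBP × 23.39 = 31.307515 MXN

31.308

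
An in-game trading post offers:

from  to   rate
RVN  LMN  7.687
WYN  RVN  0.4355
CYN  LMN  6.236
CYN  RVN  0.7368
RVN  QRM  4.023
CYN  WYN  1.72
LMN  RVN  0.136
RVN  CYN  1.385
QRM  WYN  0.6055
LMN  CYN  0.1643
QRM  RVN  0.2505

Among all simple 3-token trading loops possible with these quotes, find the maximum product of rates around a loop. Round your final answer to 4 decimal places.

LMN→RVN→CYN→LMN: 0.136 × 1.385 × 6.236 = 1.17461
WYN→RVN→QRM→WYN: 0.4355 × 4.023 × 0.6055 = 1.06085
WYN→RVN→CYN→WYN: 0.4355 × 1.385 × 1.72 = 1.03745
LMN→CYN→RVN→LMN: 0.1643 × 0.7368 × 7.687 = 0.93056
Maximum is LMN→RVN→CYN→LMN at 1.1746; arbitrage exists.

1.1746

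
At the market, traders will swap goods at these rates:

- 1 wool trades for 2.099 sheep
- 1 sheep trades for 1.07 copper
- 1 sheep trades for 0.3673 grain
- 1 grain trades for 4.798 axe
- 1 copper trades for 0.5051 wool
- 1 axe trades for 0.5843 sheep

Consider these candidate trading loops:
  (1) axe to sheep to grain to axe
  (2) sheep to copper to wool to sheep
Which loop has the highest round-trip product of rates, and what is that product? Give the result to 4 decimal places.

1.1344

(1) 0.5843 × 0.3673 × 4.798 = 1.02972
(2) 1.07 × 0.5051 × 2.099 = 1.13442
Highest is cycle (2) at 1.1344 (>1, arbitrage).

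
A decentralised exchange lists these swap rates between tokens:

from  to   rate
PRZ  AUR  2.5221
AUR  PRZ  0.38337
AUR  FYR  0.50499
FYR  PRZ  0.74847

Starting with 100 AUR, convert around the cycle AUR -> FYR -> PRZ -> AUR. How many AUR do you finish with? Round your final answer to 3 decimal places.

100 AUR × 0.50499 = 50.499 FYR
50.499 FYR × 0.74847 = 37.79698653 PRZ
37.79698653 PRZ × 2.5221 = 95.327779727313 AUR

95.328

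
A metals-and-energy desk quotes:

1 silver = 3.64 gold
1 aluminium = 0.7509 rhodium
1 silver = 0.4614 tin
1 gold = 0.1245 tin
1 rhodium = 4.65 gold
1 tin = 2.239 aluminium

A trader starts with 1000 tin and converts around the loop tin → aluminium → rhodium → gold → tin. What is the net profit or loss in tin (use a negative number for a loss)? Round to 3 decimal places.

-26.674

1000 tin × 2.239 = 2239 aluminium
2239 aluminium × 0.7509 = 1681.2651 rhodium
1681.2651 rhodium × 4.65 = 7817.882715 gold
7817.882715 gold × 0.1245 = 973.3263980175 tin
Net change: 973.3263980175 − 1000 = -26.6736019825 tin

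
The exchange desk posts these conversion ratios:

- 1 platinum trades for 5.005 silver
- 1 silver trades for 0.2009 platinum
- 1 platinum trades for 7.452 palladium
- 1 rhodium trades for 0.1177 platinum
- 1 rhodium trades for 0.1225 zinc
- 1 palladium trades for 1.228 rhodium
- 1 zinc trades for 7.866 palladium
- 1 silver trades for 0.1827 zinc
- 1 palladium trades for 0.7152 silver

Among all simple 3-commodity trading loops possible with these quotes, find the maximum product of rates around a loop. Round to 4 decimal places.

palladium→rhodium→zinc→palladium: 1.228 × 0.1225 × 7.866 = 1.18328
palladium→rhodium→platinum→palladium: 1.228 × 0.1177 × 7.452 = 1.07708
palladium→silver→platinum→palladium: 0.7152 × 0.2009 × 7.452 = 1.07073
palladium→silver→zinc→palladium: 0.7152 × 0.1827 × 7.866 = 1.02783
Maximum is palladium→rhodium→zinc→palladium at 1.1833; arbitrage exists.

1.1833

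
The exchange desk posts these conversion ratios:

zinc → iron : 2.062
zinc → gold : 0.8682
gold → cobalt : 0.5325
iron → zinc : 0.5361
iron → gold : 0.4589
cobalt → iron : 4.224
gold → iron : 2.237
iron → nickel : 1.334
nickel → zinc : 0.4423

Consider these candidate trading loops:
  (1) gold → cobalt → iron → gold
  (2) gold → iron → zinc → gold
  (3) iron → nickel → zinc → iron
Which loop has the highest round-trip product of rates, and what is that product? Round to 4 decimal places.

(1) 0.5325 × 4.224 × 0.4589 = 1.03219
(2) 2.237 × 0.5361 × 0.8682 = 1.04119
(3) 1.334 × 0.4423 × 2.062 = 1.21664
Highest is cycle (3) at 1.2166 (>1, arbitrage).

1.2166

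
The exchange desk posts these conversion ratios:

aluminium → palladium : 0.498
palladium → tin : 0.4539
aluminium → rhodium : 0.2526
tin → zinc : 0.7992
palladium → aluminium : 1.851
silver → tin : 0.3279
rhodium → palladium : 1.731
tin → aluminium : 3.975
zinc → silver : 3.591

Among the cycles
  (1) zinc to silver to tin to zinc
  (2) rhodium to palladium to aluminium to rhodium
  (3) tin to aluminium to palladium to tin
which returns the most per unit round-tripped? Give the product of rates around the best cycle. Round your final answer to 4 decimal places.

0.9410

(1) 3.591 × 0.3279 × 0.7992 = 0.94105
(2) 1.731 × 1.851 × 0.2526 = 0.80935
(3) 3.975 × 0.498 × 0.4539 = 0.89852
Highest is cycle (1) at 0.9410 (≤1, no arbitrage).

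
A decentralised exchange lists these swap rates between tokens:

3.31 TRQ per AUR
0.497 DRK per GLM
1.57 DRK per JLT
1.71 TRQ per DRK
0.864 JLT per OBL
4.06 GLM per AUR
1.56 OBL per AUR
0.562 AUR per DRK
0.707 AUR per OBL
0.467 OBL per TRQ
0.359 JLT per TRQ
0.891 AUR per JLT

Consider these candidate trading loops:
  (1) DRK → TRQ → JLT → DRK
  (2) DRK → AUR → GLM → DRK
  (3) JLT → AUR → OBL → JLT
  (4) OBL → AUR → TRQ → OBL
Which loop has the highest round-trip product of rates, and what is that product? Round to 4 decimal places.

1.2009

(1) 1.71 × 0.359 × 1.57 = 0.96381
(2) 0.562 × 4.06 × 0.497 = 1.13401
(3) 0.891 × 1.56 × 0.864 = 1.20093
(4) 0.707 × 3.31 × 0.467 = 1.09286
Highest is cycle (3) at 1.2009 (>1, arbitrage).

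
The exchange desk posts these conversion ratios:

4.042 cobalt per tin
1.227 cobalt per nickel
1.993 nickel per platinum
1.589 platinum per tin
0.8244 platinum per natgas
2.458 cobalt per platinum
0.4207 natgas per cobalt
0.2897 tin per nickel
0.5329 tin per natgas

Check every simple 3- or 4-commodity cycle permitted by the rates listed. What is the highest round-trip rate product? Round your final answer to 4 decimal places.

0.9174

nickel→tin→platinum→nickel: 0.2897 × 1.589 × 1.993 = 0.91744
natgas→tin→cobalt→natgas: 0.5329 × 4.042 × 0.4207 = 0.90618
natgas→tin→platinum→cobalt→natgas: 0.5329 × 1.589 × 2.458 × 0.4207 = 0.87564
natgas→platinum→cobalt→natgas: 0.8244 × 2.458 × 0.4207 = 0.85250
natgas→platinum→nickel→cobalt→natgas: 0.8244 × 1.993 × 1.227 × 0.4207 = 0.84813
Maximum is nickel→tin→platinum→nickel at 0.9174; no arbitrage — every cycle loses value.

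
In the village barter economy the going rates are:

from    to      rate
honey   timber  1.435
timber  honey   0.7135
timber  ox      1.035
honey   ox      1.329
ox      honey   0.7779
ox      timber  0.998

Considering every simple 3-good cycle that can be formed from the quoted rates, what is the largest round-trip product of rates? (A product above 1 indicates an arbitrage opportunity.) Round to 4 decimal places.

timber→ox→honey→timber: 1.035 × 0.7779 × 1.435 = 1.15536
timber→honey→ox→timber: 0.7135 × 1.329 × 0.998 = 0.94635
Maximum is timber→ox→honey→timber at 1.1554; arbitrage exists.

1.1554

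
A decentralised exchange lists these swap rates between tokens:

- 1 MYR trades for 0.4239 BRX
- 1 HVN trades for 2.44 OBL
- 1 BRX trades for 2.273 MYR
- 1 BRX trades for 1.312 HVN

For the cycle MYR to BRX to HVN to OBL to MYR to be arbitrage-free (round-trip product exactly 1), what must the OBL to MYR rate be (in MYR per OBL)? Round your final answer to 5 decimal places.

Known legs of the cycle: 0.4239 × 1.312 × 2.44 = 1.357022592
For no arbitrage the full-cycle product must be 1, so the missing rate is 1 / 1.357022592 ≈ 0.7369074.

0.73691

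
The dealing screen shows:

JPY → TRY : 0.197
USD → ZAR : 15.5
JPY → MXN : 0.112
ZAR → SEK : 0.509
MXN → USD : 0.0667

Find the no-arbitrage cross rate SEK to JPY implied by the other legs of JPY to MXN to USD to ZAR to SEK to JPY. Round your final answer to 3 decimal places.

Known legs of the cycle: 0.112 × 0.0667 × 15.5 × 0.509 = 0.0589377208
For no arbitrage the full-cycle product must be 1, so the missing rate is 1 / 0.0589377208 ≈ 16.96706.

16.967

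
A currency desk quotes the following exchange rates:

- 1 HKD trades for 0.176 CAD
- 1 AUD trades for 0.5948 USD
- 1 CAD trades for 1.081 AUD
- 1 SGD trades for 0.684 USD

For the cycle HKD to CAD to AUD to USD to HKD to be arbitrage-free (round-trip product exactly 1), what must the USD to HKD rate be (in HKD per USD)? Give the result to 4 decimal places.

Known legs of the cycle: 0.176 × 1.081 × 0.5948 = 0.1131642688
For no arbitrage the full-cycle product must be 1, so the missing rate is 1 / 0.1131642688 ≈ 8.836712.

8.8367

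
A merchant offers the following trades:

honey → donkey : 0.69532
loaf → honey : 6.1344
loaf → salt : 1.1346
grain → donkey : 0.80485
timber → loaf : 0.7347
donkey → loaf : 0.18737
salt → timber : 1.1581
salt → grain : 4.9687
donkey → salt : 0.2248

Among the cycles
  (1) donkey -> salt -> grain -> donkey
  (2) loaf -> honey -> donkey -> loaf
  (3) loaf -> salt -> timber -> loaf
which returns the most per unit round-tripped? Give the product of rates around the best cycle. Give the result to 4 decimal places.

0.9654

(1) 0.2248 × 4.9687 × 0.80485 = 0.89899
(2) 6.1344 × 0.69532 × 0.18737 = 0.79920
(3) 1.1346 × 1.1581 × 0.7347 = 0.96538
Highest is cycle (3) at 0.9654 (≤1, no arbitrage).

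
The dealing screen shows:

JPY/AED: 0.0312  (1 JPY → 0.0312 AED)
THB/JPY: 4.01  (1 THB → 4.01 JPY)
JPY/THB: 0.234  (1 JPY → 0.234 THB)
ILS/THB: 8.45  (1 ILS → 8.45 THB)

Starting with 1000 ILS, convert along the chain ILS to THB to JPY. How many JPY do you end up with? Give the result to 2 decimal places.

33884.50

1000 ILS × 8.45 = 8450 THB
8450 THB × 4.01 = 33884.5 JPY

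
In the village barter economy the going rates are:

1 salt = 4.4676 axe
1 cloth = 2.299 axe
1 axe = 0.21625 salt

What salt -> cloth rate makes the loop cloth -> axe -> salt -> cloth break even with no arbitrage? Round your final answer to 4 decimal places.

2.0114

Known legs of the cycle: 2.299 × 0.21625 = 0.49715875
For no arbitrage the full-cycle product must be 1, so the missing rate is 1 / 0.49715875 ≈ 2.011430.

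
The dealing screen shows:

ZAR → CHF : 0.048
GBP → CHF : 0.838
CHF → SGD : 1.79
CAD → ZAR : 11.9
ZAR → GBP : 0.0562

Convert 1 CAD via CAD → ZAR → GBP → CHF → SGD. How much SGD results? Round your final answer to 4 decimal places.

1 CAD × 11.9 = 11.9 ZAR
11.9 ZAR × 0.0562 = 0.66878 GBP
0.66878 GBP × 0.838 = 0.56043764 CHF
0.56043764 CHF × 1.79 = 1.0031833756 SGD

1.0032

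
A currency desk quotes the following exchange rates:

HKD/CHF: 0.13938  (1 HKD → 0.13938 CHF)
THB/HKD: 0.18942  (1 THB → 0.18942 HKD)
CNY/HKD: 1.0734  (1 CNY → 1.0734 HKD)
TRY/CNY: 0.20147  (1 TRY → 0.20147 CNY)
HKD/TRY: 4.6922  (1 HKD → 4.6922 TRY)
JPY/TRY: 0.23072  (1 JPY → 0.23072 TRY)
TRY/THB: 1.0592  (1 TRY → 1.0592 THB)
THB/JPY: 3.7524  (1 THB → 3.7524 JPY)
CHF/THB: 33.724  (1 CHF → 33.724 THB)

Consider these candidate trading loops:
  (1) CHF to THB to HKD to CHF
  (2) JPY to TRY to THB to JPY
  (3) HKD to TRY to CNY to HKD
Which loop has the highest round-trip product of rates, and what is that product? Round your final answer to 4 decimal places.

(1) 33.724 × 0.18942 × 0.13938 = 0.89036
(2) 0.23072 × 1.0592 × 3.7524 = 0.91701
(3) 4.6922 × 0.20147 × 1.0734 = 1.01473
Highest is cycle (3) at 1.0147 (>1, arbitrage).

1.0147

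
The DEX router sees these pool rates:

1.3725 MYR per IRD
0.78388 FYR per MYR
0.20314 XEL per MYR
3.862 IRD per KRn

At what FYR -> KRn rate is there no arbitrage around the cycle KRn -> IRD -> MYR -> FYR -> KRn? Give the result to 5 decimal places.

0.24067

Known legs of the cycle: 3.862 × 1.3725 × 0.78388 = 4.1550304086
For no arbitrage the full-cycle product must be 1, so the missing rate is 1 / 4.1550304086 ≈ 0.2406721.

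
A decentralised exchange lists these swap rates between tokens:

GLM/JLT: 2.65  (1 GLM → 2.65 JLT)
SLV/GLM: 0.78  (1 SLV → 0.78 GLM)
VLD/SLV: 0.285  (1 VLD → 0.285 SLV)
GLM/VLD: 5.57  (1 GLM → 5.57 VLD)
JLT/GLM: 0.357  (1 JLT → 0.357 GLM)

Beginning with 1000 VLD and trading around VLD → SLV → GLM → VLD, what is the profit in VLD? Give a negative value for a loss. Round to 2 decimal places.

1000 VLD × 0.285 = 285 SLV
285 SLV × 0.78 = 222.3 GLM
222.3 GLM × 5.57 = 1238.211 VLD
Net change: 1238.211 − 1000 = 238.211 VLD

238.21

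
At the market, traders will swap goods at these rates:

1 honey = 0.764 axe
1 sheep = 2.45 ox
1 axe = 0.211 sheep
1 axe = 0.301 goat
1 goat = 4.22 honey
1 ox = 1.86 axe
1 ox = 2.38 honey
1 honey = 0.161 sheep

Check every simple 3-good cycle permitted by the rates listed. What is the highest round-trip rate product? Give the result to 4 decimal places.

honey→axe→goat→honey: 0.764 × 0.301 × 4.22 = 0.97045
axe→sheep→ox→axe: 0.211 × 2.45 × 1.86 = 0.96153
honey→sheep→ox→honey: 0.161 × 2.45 × 2.38 = 0.93879
Maximum is honey→axe→goat→honey at 0.9704; no arbitrage — every cycle loses value.

0.9704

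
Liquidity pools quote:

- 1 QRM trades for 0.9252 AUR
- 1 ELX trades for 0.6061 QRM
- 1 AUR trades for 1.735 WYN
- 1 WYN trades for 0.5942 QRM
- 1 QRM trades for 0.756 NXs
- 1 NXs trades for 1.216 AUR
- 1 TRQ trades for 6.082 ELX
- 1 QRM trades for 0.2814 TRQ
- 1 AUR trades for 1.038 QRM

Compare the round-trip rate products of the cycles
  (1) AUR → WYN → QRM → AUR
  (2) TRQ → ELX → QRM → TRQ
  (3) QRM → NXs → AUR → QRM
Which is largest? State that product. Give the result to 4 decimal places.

(1) 1.735 × 0.5942 × 0.9252 = 0.95382
(2) 6.082 × 0.6061 × 0.2814 = 1.03732
(3) 0.756 × 1.216 × 1.038 = 0.95423
Highest is cycle (2) at 1.0373 (>1, arbitrage).

1.0373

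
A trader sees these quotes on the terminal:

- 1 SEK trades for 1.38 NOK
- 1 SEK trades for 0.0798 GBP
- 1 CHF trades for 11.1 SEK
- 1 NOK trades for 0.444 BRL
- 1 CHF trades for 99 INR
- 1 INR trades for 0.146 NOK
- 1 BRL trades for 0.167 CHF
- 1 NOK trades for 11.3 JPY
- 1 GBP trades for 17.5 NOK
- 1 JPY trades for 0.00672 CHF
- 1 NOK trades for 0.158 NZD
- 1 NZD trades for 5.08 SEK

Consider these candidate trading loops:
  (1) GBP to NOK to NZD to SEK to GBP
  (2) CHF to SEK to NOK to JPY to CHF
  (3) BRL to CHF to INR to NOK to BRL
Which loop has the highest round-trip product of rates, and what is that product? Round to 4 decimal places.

1.1632

(1) 17.5 × 0.158 × 5.08 × 0.0798 = 1.12089
(2) 11.1 × 1.38 × 11.3 × 0.00672 = 1.16319
(3) 0.167 × 99 × 0.146 × 0.444 = 1.07174
Highest is cycle (2) at 1.1632 (>1, arbitrage).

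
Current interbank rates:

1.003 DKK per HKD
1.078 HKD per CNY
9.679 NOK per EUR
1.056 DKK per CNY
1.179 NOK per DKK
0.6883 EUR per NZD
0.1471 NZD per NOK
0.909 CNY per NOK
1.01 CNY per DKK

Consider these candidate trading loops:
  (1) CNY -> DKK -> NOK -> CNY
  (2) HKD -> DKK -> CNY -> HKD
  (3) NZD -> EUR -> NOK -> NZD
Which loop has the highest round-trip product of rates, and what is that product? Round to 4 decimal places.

(1) 1.056 × 1.179 × 0.909 = 1.13173
(2) 1.003 × 1.01 × 1.078 = 1.09205
(3) 0.6883 × 9.679 × 0.1471 = 0.97999
Highest is cycle (1) at 1.1317 (>1, arbitrage).

1.1317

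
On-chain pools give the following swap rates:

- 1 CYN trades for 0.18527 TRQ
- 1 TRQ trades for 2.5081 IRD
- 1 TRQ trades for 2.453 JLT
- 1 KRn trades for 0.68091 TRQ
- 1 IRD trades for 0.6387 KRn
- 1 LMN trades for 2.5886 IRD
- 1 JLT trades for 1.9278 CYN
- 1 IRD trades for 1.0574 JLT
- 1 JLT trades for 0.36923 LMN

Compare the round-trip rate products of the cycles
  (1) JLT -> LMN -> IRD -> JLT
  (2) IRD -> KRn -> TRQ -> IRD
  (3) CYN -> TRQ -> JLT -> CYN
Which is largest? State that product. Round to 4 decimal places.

1.0908

(1) 0.36923 × 2.5886 × 1.0574 = 1.01065
(2) 0.6387 × 0.68091 × 2.5081 = 1.09077
(3) 0.18527 × 2.453 × 1.9278 = 0.87612
Highest is cycle (2) at 1.0908 (>1, arbitrage).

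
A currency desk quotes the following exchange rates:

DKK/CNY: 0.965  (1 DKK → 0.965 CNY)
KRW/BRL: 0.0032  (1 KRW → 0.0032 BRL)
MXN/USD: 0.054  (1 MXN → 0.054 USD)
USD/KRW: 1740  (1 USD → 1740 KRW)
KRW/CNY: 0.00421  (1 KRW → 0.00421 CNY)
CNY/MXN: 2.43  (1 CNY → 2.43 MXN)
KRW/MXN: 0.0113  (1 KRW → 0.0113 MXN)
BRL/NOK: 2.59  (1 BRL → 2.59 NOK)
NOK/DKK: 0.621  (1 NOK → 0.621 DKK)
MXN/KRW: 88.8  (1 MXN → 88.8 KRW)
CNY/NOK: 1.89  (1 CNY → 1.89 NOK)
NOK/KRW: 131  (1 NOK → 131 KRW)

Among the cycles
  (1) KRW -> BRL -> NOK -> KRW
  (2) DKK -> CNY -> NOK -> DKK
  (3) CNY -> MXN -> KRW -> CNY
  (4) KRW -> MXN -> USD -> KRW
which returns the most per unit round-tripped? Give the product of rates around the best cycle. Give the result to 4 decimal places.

(1) 0.0032 × 2.59 × 131 = 1.08573
(2) 0.965 × 1.89 × 0.621 = 1.13261
(3) 2.43 × 88.8 × 0.00421 = 0.90845
(4) 0.0113 × 0.054 × 1740 = 1.06175
Highest is cycle (2) at 1.1326 (>1, arbitrage).

1.1326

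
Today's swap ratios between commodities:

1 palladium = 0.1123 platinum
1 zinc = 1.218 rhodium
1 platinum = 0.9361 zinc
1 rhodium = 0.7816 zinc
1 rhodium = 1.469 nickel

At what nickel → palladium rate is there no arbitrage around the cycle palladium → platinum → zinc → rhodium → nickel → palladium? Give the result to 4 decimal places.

5.3165

Known legs of the cycle: 0.1123 × 0.9361 × 1.218 × 1.469 = 0.18809232968526
For no arbitrage the full-cycle product must be 1, so the missing rate is 1 / 0.18809232968526 ≈ 5.316538.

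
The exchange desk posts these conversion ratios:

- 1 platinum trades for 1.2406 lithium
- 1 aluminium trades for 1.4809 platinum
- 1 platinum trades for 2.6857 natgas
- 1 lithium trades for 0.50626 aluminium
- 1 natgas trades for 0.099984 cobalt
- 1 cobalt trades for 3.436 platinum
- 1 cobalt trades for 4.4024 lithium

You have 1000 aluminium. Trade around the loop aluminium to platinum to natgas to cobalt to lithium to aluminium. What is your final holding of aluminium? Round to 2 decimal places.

1000 aluminium × 1.4809 = 1480.9 platinum
1480.9 platinum × 2.6857 = 3977.25313 natgas
3977.25313 natgas × 0.099984 = 397.66167694992 cobalt
397.66167694992 cobalt × 4.4024 = 1750.665766604327808 lithium
1750.665766604327808 lithium × 0.50626 = 886.29205100110699607808 aluminium

886.29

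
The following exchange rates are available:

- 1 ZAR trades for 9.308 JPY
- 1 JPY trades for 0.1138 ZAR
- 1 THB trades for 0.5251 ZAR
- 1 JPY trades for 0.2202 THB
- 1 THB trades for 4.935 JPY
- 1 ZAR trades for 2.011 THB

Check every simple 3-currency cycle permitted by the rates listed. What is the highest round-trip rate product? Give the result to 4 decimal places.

1.1294

JPY→ZAR→THB→JPY: 0.1138 × 2.011 × 4.935 = 1.12938
JPY→THB→ZAR→JPY: 0.2202 × 0.5251 × 9.308 = 1.07626
Maximum is JPY→ZAR→THB→JPY at 1.1294; arbitrage exists.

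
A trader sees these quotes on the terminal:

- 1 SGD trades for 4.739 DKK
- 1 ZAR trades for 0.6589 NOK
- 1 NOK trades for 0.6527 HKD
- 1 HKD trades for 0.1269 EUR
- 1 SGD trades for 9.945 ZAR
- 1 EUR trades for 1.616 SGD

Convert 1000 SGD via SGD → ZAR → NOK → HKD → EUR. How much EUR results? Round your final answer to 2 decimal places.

542.75

1000 SGD × 9.945 = 9945 ZAR
9945 ZAR × 0.6589 = 6552.7605 NOK
6552.7605 NOK × 0.6527 = 4276.98677835 HKD
4276.98677835 HKD × 0.1269 = 542.749622172615 EUR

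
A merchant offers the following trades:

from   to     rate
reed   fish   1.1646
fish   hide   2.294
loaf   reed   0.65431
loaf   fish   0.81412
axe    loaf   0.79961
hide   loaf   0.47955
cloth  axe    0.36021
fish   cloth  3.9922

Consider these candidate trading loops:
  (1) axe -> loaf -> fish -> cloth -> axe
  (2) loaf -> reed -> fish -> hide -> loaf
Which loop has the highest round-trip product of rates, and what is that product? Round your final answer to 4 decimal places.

0.9361

(1) 0.79961 × 0.81412 × 3.9922 × 0.36021 = 0.93613
(2) 0.65431 × 1.1646 × 2.294 × 0.47955 = 0.83828
Highest is cycle (1) at 0.9361 (≤1, no arbitrage).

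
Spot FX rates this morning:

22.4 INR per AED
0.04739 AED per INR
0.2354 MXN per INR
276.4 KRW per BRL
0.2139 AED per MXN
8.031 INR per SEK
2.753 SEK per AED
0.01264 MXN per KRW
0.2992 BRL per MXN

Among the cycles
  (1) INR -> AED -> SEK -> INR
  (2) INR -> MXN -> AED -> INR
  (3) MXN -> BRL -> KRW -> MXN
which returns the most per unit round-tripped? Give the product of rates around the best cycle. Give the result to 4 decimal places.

1.1279

(1) 0.04739 × 2.753 × 8.031 = 1.04776
(2) 0.2354 × 0.2139 × 22.4 = 1.12789
(3) 0.2992 × 276.4 × 0.01264 = 1.04531
Highest is cycle (2) at 1.1279 (>1, arbitrage).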